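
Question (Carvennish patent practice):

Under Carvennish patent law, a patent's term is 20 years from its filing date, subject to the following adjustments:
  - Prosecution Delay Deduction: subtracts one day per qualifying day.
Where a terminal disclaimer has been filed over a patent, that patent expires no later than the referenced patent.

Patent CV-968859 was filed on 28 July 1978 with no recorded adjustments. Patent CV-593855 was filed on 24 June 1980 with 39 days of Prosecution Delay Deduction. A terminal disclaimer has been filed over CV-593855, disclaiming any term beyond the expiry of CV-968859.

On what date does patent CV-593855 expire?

Natural term of CV-593855:
  Base: filing + 20 years → 24 June 2000.
  Prosecution Delay Deduction: −39 days → 16 May 2000.
Expiry of referenced patent CV-968859:
  Base: filing + 20 years → 28 July 1998.
Terminal disclaimer: CV-593855 expires on the earlier of 16 May 2000 and 28 July 1998.

July 28, 1998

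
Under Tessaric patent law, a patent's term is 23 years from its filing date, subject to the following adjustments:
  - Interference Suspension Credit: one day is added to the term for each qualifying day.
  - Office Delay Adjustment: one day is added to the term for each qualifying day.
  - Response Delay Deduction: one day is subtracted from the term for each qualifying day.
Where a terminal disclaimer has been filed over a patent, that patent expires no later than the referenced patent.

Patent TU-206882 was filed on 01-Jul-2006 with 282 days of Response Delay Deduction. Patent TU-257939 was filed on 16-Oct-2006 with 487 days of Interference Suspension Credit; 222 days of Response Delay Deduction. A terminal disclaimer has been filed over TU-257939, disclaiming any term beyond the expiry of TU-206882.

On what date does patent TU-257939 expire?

Natural term of TU-257939:
  Base: filing + 23 years → 16 October 2029.
  Interference Suspension Credit: +487 days → 15 February 2031.
  Response Delay Deduction: −222 days → 8 July 2030.
Expiry of referenced patent TU-206882:
  Base: filing + 23 years → 1 July 2029.
  Response Delay Deduction: −282 days → 22 September 2028.
Terminal disclaimer: TU-257939 expires on the earlier of 8 July 2030 and 22 September 2028.

2028-09-22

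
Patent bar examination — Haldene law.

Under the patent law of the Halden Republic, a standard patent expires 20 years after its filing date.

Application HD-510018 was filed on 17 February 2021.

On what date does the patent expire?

2041-02-17

Filing date + 20 years → 17 February 2041.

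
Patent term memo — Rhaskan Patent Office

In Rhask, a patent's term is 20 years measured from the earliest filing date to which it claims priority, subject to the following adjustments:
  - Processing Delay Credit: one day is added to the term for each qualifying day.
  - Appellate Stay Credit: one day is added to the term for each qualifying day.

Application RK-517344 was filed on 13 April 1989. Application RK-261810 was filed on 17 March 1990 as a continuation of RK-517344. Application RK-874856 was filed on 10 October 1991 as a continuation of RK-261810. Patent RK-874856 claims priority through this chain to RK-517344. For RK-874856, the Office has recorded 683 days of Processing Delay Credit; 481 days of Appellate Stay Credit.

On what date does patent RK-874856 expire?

2012-06-20

Earliest priority filing: 13 April 1989.
Base term: 13 April 1989 + 20 years → 13 April 2009.
Processing Delay Credit: +683 days → 25 February 2011.
Appellate Stay Credit: +481 days → 20 June 2012.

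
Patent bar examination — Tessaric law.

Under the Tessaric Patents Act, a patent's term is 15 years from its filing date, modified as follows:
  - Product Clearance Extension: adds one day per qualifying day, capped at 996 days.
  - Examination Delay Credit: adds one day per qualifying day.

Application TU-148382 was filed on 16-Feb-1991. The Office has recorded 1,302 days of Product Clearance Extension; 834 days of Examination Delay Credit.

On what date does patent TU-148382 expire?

Base term: filing date + 15 years → 16 February 2006.
Product Clearance Extension: 1302 days claimed exceeds the 996-day cap, so +996 days → 8 November 2008.
Examination Delay Credit: +834 days → 20 February 2011.

February 20, 2011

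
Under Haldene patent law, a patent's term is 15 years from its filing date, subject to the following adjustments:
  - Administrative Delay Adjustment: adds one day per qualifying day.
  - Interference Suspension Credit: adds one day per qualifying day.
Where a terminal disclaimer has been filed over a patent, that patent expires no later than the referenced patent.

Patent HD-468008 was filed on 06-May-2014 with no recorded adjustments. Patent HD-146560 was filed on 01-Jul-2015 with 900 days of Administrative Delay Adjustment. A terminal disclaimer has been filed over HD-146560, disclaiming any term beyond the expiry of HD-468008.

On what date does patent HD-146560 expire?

Natural term of HD-146560:
  Base: filing + 15 years → 1 July 2030.
  Administrative Delay Adjustment: +900 days → 17 December 2032.
Expiry of referenced patent HD-468008:
  Base: filing + 15 years → 6 May 2029.
Terminal disclaimer: HD-146560 expires on the earlier of 17 December 2032 and 6 May 2029.

2029-05-06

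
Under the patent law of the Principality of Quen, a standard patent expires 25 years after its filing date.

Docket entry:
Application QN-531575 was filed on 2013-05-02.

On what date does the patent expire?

Filing date + 25 years → 2 May 2038.

2038-05-02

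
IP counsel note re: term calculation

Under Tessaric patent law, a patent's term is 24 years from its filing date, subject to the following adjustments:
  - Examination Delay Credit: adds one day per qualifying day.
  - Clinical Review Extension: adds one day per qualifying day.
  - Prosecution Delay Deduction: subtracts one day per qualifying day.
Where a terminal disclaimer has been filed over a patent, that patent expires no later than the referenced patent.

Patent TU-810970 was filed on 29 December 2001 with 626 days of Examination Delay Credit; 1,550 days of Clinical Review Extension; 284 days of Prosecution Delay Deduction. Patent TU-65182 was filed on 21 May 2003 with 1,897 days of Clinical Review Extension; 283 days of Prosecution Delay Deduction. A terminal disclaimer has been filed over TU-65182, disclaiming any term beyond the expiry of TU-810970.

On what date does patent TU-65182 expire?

2031-03-05

Natural term of TU-65182:
  Base: filing + 24 years → 21 May 2027.
  Clinical Review Extension: +1897 days → 30 July 2032.
  Prosecution Delay Deduction: −283 days → 21 October 2031.
Expiry of referenced patent TU-810970:
  Base: filing + 24 years → 29 December 2025.
  Examination Delay Credit: +626 days → 16 September 2027.
  Clinical Review Extension: +1550 days → 14 December 2031.
  Prosecution Delay Deduction: −284 days → 5 March 2031.
Terminal disclaimer: TU-65182 expires on the earlier of 21 October 2031 and 5 March 2031.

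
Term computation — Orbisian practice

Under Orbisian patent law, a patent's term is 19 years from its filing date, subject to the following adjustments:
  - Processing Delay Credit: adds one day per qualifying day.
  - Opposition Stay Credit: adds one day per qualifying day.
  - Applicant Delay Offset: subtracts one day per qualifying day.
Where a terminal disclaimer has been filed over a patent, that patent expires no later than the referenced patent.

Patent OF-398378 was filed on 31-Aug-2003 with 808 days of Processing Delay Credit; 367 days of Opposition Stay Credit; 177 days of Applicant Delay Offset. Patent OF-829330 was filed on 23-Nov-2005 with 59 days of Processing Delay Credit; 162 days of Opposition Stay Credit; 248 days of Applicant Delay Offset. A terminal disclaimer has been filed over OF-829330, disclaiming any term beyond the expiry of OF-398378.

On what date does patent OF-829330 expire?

2024-10-27

Natural term of OF-829330:
  Base: filing + 19 years → 23 November 2024.
  Processing Delay Credit: +59 days → 21 January 2025.
  Opposition Stay Credit: +162 days → 2 July 2025.
  Applicant Delay Offset: −248 days → 27 October 2024.
Expiry of referenced patent OF-398378:
  Base: filing + 19 years → 31 August 2022.
  Processing Delay Credit: +808 days → 16 November 2024.
  Opposition Stay Credit: +367 days → 18 November 2025.
  Applicant Delay Offset: −177 days → 25 May 2025.
Terminal disclaimer: OF-829330 expires on the earlier of 27 October 2024 and 25 May 2025.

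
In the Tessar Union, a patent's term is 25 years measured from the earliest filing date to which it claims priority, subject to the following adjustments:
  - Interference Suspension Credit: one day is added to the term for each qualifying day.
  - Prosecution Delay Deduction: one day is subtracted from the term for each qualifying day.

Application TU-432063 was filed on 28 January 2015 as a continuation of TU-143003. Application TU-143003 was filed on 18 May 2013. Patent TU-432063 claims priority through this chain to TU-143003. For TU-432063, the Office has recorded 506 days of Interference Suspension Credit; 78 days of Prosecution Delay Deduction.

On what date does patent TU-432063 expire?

July 20, 2039

Earliest priority filing: 18 May 2013.
Base term: 18 May 2013 + 25 years → 18 May 2038.
Interference Suspension Credit: +506 days → 6 October 2039.
Prosecution Delay Deduction: −78 days → 20 July 2039.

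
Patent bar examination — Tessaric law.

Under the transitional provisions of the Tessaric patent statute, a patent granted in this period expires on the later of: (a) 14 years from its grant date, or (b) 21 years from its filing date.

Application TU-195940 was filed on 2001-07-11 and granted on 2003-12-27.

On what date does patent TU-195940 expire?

July 11, 2022

(a) grant + 14 years → 27 December 2017.
(b) filing + 21 years → 11 July 2022.
Later of the two: 11 July 2022.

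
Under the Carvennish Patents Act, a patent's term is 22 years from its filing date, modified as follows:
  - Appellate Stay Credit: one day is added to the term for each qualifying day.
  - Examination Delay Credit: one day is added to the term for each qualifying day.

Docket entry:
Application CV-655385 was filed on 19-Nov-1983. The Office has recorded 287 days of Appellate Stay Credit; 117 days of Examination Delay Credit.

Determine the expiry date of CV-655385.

Base term: filing date + 22 years → 19 November 2005.
Appellate Stay Credit: +287 days → 2 September 2006.
Examination Delay Credit: +117 days → 28 December 2006.

2006-12-28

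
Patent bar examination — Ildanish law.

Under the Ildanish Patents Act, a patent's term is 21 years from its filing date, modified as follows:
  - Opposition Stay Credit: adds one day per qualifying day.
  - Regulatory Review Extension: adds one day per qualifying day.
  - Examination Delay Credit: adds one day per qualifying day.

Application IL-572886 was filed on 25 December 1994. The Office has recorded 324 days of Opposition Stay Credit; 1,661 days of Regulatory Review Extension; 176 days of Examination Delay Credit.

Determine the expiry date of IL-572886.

Base term: filing date + 21 years → 25 December 2015.
Opposition Stay Credit: +324 days → 13 November 2016.
Regulatory Review Extension: +1661 days → 1 June 2021.
Examination Delay Credit: +176 days → 24 November 2021.

2021-11-24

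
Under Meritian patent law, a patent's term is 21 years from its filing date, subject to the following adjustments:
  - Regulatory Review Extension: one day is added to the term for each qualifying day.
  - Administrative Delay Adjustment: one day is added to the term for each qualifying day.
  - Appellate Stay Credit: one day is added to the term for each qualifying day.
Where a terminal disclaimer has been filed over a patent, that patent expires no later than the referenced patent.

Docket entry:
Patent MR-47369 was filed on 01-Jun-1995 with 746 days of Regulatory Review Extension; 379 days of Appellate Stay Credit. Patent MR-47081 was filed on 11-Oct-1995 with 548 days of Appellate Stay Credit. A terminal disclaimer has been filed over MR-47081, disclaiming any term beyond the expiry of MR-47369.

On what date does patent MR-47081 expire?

April 12, 2018

Natural term of MR-47081:
  Base: filing + 21 years → 11 October 2016.
  Appellate Stay Credit: +548 days → 12 April 2018.
Expiry of referenced patent MR-47369:
  Base: filing + 21 years → 1 June 2016.
  Regulatory Review Extension: +746 days → 17 June 2018.
  Appellate Stay Credit: +379 days → 1 July 2019.
Terminal disclaimer: MR-47081 expires on the earlier of 12 April 2018 and 1 July 2019.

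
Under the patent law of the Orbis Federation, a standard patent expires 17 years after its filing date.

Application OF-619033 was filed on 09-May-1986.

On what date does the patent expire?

2003-05-09

Filing date + 17 years → 9 May 2003.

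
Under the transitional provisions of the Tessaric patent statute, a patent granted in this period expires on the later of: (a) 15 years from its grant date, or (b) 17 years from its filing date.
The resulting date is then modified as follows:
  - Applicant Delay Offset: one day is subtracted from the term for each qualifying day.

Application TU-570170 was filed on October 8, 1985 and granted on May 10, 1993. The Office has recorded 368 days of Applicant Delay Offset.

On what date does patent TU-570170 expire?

May 8, 2007

(a) grant + 15 years → 10 May 2008.
(b) filing + 17 years → 8 October 2002.
Later of the two: 10 May 2008.
Applicant Delay Offset: −368 days → 8 May 2007.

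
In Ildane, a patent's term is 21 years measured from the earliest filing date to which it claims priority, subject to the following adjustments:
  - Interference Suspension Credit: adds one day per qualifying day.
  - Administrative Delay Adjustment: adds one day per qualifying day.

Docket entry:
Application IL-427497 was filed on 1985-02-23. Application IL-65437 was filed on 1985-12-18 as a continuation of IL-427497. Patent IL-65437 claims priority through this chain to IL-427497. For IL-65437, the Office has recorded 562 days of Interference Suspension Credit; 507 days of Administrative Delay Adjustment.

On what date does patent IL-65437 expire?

2009-01-27

Earliest priority filing: 23 February 1985.
Base term: 23 February 1985 + 21 years → 23 February 2006.
Interference Suspension Credit: +562 days → 8 September 2007.
Administrative Delay Adjustment: +507 days → 27 January 2009.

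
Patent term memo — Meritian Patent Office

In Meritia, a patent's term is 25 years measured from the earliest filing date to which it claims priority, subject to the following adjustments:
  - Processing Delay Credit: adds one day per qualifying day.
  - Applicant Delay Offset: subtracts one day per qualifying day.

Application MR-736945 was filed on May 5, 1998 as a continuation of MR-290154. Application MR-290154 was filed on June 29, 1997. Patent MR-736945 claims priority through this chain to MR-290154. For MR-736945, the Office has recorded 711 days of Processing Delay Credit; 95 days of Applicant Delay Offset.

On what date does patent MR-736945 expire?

March 6, 2024

Earliest priority filing: 29 June 1997.
Base term: 29 June 1997 + 25 years → 29 June 2022.
Processing Delay Credit: +711 days → 9 June 2024.
Applicant Delay Offset: −95 days → 6 March 2024.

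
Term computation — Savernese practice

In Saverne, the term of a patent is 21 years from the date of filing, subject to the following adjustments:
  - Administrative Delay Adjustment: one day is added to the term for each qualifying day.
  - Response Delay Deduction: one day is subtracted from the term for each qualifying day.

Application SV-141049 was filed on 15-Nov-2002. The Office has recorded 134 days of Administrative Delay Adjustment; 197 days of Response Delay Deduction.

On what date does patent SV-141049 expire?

Base term: filing date + 21 years → 15 November 2023.
Administrative Delay Adjustment: +134 days → 28 March 2024.
Response Delay Deduction: −197 days → 13 September 2023.

2023-09-13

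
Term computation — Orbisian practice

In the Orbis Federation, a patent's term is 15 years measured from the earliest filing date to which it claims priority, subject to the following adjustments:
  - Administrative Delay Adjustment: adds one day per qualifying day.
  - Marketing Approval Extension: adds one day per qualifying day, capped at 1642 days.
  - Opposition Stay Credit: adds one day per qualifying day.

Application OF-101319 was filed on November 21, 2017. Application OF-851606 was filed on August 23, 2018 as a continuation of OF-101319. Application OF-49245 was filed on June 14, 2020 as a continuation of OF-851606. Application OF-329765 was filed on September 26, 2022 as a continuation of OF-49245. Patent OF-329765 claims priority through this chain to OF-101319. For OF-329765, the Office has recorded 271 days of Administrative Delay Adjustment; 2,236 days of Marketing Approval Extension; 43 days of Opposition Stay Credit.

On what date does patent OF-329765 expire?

March 31, 2038

Earliest priority filing: 21 November 2017.
Base term: 21 November 2017 + 15 years → 21 November 2032.
Administrative Delay Adjustment: +271 days → 19 August 2033.
Marketing Approval Extension: 2236 days claimed exceeds the 1642-day cap, so +1642 days → 16 February 2038.
Opposition Stay Credit: +43 days → 31 March 2038.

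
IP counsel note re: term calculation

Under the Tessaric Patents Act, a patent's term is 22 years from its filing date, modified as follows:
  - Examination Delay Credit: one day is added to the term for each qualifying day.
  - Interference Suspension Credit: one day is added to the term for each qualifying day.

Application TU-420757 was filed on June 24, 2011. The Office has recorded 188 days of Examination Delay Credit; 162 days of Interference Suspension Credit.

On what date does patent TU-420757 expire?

2034-06-09

Base term: filing date + 22 years → 24 June 2033.
Examination Delay Credit: +188 days → 29 December 2033.
Interference Suspension Credit: +162 days → 9 June 2034.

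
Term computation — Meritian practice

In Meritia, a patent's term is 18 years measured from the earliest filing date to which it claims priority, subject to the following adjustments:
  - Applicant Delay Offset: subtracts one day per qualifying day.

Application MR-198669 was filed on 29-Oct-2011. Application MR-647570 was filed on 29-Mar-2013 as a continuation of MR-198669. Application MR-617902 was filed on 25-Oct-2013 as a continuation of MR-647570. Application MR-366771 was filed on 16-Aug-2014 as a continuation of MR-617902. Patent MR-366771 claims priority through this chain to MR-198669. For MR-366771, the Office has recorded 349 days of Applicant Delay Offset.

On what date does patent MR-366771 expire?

November 14, 2028

Earliest priority filing: 29 October 2011.
Base term: 29 October 2011 + 18 years → 29 October 2029.
Applicant Delay Offset: −349 days → 14 November 2028.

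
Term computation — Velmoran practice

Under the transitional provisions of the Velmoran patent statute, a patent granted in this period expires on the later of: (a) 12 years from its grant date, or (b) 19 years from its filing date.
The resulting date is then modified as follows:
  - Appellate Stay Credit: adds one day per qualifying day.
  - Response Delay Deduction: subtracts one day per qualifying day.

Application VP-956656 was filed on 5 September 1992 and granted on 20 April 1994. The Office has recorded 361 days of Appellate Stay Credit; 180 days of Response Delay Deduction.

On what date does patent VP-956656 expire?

(a) grant + 12 years → 20 April 2006.
(b) filing + 19 years → 5 September 2011.
Later of the two: 5 September 2011.
Appellate Stay Credit: +361 days → 31 August 2012.
Response Delay Deduction: −180 days → 4 March 2012.

2012-03-04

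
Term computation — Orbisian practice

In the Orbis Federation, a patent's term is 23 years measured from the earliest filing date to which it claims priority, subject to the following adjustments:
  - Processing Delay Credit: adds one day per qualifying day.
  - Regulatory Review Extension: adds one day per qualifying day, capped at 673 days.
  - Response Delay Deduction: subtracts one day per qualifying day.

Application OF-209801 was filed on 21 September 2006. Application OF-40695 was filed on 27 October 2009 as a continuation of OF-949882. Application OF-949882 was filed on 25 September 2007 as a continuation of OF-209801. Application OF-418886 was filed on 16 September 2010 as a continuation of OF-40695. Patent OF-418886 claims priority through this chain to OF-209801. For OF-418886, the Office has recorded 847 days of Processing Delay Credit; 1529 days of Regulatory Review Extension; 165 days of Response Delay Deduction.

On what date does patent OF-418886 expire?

2033-06-07

Earliest priority filing: 21 September 2006.
Base term: 21 September 2006 + 23 years → 21 September 2029.
Processing Delay Credit: +847 days → 16 January 2032.
Regulatory Review Extension: 1529 days claimed exceeds the 673-day cap, so +673 days → 19 November 2033.
Response Delay Deduction: −165 days → 7 June 2033.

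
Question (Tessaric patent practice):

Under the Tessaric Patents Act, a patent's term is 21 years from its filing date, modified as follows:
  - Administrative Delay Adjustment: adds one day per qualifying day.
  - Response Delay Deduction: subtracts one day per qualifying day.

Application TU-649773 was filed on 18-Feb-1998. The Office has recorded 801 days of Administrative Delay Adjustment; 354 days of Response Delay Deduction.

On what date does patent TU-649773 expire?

Base term: filing date + 21 years → 18 February 2019.
Administrative Delay Adjustment: +801 days → 29 April 2021.
Response Delay Deduction: −354 days → 10 May 2020.

2020-05-10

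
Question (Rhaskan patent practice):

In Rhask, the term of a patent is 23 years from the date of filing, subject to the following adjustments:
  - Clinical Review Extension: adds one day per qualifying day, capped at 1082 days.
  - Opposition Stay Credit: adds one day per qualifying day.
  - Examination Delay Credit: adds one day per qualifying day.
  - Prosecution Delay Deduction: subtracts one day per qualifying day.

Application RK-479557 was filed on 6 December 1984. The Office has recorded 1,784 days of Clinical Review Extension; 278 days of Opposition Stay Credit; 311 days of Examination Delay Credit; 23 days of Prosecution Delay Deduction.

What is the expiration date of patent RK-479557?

Base term: filing date + 23 years → 6 December 2007.
Clinical Review Extension: 1784 days claimed exceeds the 1082-day cap, so +1082 days → 22 November 2010.
Opposition Stay Credit: +278 days → 27 August 2011.
Examination Delay Credit: +311 days → 3 July 2012.
Prosecution Delay Deduction: −23 days → 10 June 2012.

2012-06-10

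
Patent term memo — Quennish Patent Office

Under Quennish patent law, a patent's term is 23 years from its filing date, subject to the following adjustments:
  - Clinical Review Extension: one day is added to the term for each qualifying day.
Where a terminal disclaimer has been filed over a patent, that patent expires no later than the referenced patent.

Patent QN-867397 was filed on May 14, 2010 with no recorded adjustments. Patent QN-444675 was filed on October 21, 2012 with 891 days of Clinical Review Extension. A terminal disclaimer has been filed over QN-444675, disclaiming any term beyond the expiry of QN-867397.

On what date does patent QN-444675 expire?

2033-05-14

Natural term of QN-444675:
  Base: filing + 23 years → 21 October 2035.
  Clinical Review Extension: +891 days → 30 March 2038.
Expiry of referenced patent QN-867397:
  Base: filing + 23 years → 14 May 2033.
Terminal disclaimer: QN-444675 expires on the earlier of 30 March 2038 and 14 May 2033.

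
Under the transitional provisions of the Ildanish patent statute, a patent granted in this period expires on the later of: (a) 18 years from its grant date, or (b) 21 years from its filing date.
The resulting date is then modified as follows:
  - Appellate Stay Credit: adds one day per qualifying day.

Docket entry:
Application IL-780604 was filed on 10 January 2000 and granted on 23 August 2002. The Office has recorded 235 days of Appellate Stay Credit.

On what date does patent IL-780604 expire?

(a) grant + 18 years → 23 August 2020.
(b) filing + 21 years → 10 January 2021.
Later of the two: 10 January 2021.
Appellate Stay Credit: +235 days → 2 September 2021.

2021-09-02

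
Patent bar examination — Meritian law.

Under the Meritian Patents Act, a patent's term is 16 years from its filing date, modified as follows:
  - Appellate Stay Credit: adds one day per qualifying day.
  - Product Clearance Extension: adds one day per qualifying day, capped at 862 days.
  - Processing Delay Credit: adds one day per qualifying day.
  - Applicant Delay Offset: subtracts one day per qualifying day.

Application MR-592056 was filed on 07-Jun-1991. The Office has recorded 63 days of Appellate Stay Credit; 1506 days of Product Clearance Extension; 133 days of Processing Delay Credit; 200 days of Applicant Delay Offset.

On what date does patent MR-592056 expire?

Base term: filing date + 16 years → 7 June 2007.
Appellate Stay Credit: +63 days → 9 August 2007.
Product Clearance Extension: 1506 days claimed exceeds the 862-day cap, so +862 days → 18 December 2009.
Processing Delay Credit: +133 days → 30 April 2010.
Applicant Delay Offset: −200 days → 12 October 2009.

2009-10-12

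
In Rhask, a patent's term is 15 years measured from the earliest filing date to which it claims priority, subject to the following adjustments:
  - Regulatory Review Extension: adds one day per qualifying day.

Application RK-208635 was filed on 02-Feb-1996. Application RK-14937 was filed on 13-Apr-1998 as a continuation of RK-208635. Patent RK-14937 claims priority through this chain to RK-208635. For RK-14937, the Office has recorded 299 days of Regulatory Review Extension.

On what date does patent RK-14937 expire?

November 28, 2011

Earliest priority filing: 2 February 1996.
Base term: 2 February 1996 + 15 years → 2 February 2011.
Regulatory Review Extension: +299 days → 28 November 2011.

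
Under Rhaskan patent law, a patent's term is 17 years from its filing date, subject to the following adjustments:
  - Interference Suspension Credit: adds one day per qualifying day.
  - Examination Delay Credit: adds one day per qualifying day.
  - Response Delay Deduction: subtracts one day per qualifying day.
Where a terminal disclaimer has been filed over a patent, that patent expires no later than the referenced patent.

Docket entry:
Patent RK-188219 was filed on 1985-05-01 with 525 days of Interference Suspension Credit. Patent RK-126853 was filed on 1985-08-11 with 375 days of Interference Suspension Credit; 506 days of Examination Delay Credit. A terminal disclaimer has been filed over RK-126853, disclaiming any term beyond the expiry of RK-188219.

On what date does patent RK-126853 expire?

2003-10-08

Natural term of RK-126853:
  Base: filing + 17 years → 11 August 2002.
  Interference Suspension Credit: +375 days → 21 August 2003.
  Examination Delay Credit: +506 days → 8 January 2005.
Expiry of referenced patent RK-188219:
  Base: filing + 17 years → 1 May 2002.
  Interference Suspension Credit: +525 days → 8 October 2003.
Terminal disclaimer: RK-126853 expires on the earlier of 8 January 2005 and 8 October 2003.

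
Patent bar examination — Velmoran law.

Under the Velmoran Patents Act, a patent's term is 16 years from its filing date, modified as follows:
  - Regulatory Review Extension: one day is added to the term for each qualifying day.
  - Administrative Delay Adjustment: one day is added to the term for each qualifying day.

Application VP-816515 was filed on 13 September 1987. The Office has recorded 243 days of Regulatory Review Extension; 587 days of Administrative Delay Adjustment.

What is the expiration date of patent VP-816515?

Base term: filing date + 16 years → 13 September 2003.
Regulatory Review Extension: +243 days → 13 May 2004.
Administrative Delay Adjustment: +587 days → 21 December 2005.

2005-12-21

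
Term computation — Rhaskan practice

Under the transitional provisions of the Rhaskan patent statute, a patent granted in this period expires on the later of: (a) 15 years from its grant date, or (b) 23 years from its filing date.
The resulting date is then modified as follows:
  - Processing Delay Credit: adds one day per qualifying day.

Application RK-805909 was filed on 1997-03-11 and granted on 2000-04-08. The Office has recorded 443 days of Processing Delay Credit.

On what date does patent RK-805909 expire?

2021-05-28

(a) grant + 15 years → 8 April 2015.
(b) filing + 23 years → 11 March 2020.
Later of the two: 11 March 2020.
Processing Delay Credit: +443 days → 28 May 2021.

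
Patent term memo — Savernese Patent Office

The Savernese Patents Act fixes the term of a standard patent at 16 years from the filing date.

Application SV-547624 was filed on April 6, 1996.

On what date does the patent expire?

Filing date + 16 years → 6 April 2012.

2012-04-06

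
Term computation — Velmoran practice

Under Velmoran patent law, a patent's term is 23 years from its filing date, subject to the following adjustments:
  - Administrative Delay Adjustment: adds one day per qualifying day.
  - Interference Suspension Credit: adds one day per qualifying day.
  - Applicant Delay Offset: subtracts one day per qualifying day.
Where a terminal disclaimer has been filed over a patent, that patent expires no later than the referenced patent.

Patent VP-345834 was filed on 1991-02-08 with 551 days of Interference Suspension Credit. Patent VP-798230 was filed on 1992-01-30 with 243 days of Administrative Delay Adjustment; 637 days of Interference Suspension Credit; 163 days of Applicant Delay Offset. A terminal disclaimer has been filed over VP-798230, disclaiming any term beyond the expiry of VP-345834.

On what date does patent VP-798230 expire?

August 13, 2015

Natural term of VP-798230:
  Base: filing + 23 years → 30 January 2015.
  Administrative Delay Adjustment: +243 days → 30 September 2015.
  Interference Suspension Credit: +637 days → 28 June 2017.
  Applicant Delay Offset: −163 days → 16 January 2017.
Expiry of referenced patent VP-345834:
  Base: filing + 23 years → 8 February 2014.
  Interference Suspension Credit: +551 days → 13 August 2015.
Terminal disclaimer: VP-798230 expires on the earlier of 16 January 2017 and 13 August 2015.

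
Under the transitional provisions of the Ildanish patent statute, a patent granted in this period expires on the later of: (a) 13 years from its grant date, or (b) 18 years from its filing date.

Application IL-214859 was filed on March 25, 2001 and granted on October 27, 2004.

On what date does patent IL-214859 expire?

2019-03-25

(a) grant + 13 years → 27 October 2017.
(b) filing + 18 years → 25 March 2019.
Later of the two: 25 March 2019.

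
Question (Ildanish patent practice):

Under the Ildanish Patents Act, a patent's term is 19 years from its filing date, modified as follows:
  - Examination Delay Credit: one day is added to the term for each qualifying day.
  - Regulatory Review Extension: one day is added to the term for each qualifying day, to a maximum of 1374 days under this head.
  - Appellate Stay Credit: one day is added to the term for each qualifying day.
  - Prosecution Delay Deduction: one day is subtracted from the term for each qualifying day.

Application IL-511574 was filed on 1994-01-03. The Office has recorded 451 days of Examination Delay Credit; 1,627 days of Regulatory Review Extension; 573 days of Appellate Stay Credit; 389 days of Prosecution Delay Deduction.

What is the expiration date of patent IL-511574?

2018-07-05

Base term: filing date + 19 years → 3 January 2013.
Examination Delay Credit: +451 days → 30 March 2014.
Regulatory Review Extension: 1627 days claimed exceeds the 1374-day cap, so +1374 days → 2 January 2018.
Appellate Stay Credit: +573 days → 29 July 2019.
Prosecution Delay Deduction: −389 days → 5 July 2018.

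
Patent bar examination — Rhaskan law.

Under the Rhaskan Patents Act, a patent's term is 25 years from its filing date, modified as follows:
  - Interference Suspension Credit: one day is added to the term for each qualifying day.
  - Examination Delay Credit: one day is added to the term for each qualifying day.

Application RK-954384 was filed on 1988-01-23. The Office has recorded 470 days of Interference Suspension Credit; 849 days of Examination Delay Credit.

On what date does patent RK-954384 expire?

Base term: filing date + 25 years → 23 January 2013.
Interference Suspension Credit: +470 days → 8 May 2014.
Examination Delay Credit: +849 days → 3 September 2016.

September 3, 2016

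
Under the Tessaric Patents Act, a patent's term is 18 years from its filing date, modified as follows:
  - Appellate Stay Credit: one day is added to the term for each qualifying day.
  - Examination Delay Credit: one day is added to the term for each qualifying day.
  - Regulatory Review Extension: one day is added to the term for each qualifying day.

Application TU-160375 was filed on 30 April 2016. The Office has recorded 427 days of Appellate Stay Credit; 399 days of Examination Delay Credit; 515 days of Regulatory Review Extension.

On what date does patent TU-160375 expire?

2037-12-31

Base term: filing date + 18 years → 30 April 2034.
Appellate Stay Credit: +427 days → 1 July 2035.
Examination Delay Credit: +399 days → 3 August 2036.
Regulatory Review Extension: +515 days → 31 December 2037.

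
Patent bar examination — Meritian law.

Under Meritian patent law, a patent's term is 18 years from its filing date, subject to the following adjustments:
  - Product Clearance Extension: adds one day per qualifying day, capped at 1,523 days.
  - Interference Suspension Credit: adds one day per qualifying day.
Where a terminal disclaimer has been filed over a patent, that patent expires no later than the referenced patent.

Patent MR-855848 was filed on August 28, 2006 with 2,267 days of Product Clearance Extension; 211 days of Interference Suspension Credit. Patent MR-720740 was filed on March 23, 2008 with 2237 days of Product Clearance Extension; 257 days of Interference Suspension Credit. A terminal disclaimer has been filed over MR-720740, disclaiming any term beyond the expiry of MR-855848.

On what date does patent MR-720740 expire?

Natural term of MR-720740:
  Base: filing + 18 years → 23 March 2026.
  Product Clearance Extension: 2237 days claimed exceeds the 1523-day cap, so +1523 days → 24 May 2030.
  Interference Suspension Credit: +257 days → 5 February 2031.
Expiry of referenced patent MR-855848:
  Base: filing + 18 years → 28 August 2024.
  Product Clearance Extension: 2267 days claimed exceeds the 1523-day cap, so +1523 days → 29 October 2028.
  Interference Suspension Credit: +211 days → 28 May 2029.
Terminal disclaimer: MR-720740 expires on the earlier of 5 February 2031 and 28 May 2029.

2029-05-28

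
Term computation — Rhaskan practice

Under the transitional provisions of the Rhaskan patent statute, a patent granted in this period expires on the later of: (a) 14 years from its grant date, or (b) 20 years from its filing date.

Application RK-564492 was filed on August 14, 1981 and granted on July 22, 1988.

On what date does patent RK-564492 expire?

July 22, 2002

(a) grant + 14 years → 22 July 2002.
(b) filing + 20 years → 14 August 2001.
Later of the two: 22 July 2002.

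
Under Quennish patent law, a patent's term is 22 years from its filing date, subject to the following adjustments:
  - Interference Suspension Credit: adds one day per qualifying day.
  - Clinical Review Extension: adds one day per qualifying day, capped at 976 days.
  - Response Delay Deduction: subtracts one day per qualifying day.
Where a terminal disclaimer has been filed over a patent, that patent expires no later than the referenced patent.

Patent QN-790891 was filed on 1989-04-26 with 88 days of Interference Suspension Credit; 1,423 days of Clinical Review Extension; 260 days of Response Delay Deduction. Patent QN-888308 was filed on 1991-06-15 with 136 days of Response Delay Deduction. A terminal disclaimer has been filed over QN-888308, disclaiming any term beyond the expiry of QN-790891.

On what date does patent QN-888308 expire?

Natural term of QN-888308:
  Base: filing + 22 years → 15 June 2013.
  Response Delay Deduction: −136 days → 30 January 2013.
Expiry of referenced patent QN-790891:
  Base: filing + 22 years → 26 April 2011.
  Interference Suspension Credit: +88 days → 23 July 2011.
  Clinical Review Extension: 1423 days claimed exceeds the 976-day cap, so +976 days → 25 March 2014.
  Response Delay Deduction: −260 days → 8 July 2013.
Terminal disclaimer: QN-888308 expires on the earlier of 30 January 2013 and 8 July 2013.

January 30, 2013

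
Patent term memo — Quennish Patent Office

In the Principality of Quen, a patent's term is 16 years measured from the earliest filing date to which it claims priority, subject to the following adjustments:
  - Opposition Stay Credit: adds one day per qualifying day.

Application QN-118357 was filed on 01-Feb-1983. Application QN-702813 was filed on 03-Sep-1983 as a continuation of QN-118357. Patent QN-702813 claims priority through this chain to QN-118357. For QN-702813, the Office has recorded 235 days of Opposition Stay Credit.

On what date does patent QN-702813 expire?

1999-09-24

Earliest priority filing: 1 February 1983.
Base term: 1 February 1983 + 16 years → 1 February 1999.
Opposition Stay Credit: +235 days → 24 September 1999.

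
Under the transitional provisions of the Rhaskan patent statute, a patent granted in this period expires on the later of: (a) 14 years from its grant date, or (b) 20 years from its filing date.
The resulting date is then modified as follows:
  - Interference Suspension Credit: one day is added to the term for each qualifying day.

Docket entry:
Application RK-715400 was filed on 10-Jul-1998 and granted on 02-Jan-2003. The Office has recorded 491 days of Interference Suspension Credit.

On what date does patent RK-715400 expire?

(a) grant + 14 years → 2 January 2017.
(b) filing + 20 years → 10 July 2018.
Later of the two: 10 July 2018.
Interference Suspension Credit: +491 days → 13 November 2019.

November 13, 2019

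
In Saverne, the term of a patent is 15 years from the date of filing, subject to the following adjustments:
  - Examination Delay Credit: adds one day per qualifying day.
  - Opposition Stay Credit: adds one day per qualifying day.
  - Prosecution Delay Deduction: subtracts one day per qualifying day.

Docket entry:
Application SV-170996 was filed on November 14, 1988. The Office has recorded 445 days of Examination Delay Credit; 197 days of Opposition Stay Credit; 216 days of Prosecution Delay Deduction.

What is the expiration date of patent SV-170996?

January 13, 2005

Base term: filing date + 15 years → 14 November 2003.
Examination Delay Credit: +445 days → 1 February 2005.
Opposition Stay Credit: +197 days → 17 August 2005.
Prosecution Delay Deduction: −216 days → 13 January 2005.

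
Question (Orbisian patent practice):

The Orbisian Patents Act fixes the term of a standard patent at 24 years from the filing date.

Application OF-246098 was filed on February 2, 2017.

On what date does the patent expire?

February 2, 2041

Filing date + 24 years → 2 February 2041.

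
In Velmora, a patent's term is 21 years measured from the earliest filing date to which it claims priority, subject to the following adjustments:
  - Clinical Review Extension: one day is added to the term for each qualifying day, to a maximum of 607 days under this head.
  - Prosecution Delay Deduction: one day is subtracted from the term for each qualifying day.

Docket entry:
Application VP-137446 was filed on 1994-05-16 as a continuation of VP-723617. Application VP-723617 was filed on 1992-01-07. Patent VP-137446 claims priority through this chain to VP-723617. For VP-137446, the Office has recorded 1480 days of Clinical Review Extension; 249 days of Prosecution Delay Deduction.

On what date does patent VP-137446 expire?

Earliest priority filing: 7 January 1992.
Base term: 7 January 1992 + 21 years → 7 January 2013.
Clinical Review Extension: 1480 days claimed exceeds the 607-day cap, so +607 days → 6 September 2014.
Prosecution Delay Deduction: −249 days → 31 December 2013.

2013-12-31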